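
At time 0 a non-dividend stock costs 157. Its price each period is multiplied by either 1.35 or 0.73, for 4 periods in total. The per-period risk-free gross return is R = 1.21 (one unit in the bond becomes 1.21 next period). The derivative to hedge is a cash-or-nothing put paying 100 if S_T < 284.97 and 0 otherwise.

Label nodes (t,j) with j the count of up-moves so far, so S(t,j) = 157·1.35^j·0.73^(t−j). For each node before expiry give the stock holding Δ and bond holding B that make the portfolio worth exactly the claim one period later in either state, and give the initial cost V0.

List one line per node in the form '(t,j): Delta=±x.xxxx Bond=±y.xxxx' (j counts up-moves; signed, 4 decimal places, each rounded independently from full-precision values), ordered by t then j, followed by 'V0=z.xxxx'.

(0,0): Delta=-0.2691 Bond=72.1389
(1,0): Delta=0.0000 Bond=56.4474
(1,1): Delta=-0.3115 Bond=96.2832
(2,0): Delta=0.0000 Bond=68.3013
(2,1): Delta=0.0000 Bond=68.3013
(2,2): Delta=-0.3607 Bond=130.5615
(3,0): Delta=0.0000 Bond=82.6446
(3,1): Delta=0.0000 Bond=82.6446
(3,2): Delta=0.0000 Bond=82.6446
(3,3): Delta=-0.4175 Bond=179.9520
V0=29.8914

Risk-neutral probability p* = (R−d)/(u−d) = (1.21−0.73)/(1.35−0.73) = 0.7742.
Terminal values V(4,·): V(4,0)=100.0000, V(4,1)=100.0000, V(4,2)=100.0000, V(4,3)=100.0000, V(4,4)=0.0000
  t=3,j=0: stock 61.0757 → up 82.4522 (V=100.0000), down 44.5852 (V=100.0000). Price 82.6446; hedge Δ=0.0000, bond B=82.6446.
  t=3,j=1: stock 112.9482 → up 152.4800 (V=100.0000), down 82.4522 (V=100.0000). Price 82.6446; hedge Δ=0.0000, bond B=82.6446.
  t=3,j=2: stock 208.8767 → up 281.9836 (V=100.0000), down 152.4800 (V=100.0000). Price 82.6446; hedge Δ=0.0000, bond B=82.6446.
  t=3,j=3: stock 386.2789 → up 521.4765 (V=0.0000), down 281.9836 (V=100.0000). Price 18.6617; hedge Δ=-0.4175, bond B=179.9520.
  t=2,j=0: stock 83.6653 → up 112.9482 (V=82.6446), down 61.0757 (V=82.6446). Price 68.3013; hedge Δ=0.0000, bond B=68.3013.
  t=2,j=1: stock 154.7235 → up 208.8767 (V=82.6446), down 112.9482 (V=82.6446). Price 68.3013; hedge Δ=0.0000, bond B=68.3013.
  t=2,j=2: stock 286.1325 → up 386.2789 (V=18.6617), down 208.8767 (V=82.6446). Price 27.3632; hedge Δ=-0.3607, bond B=130.5615.
  t=1,j=0: stock 114.6100 → up 154.7235 (V=68.3013), down 83.6653 (V=68.3013). Price 56.4474; hedge Δ=0.0000, bond B=56.4474.
  t=1,j=1: stock 211.9500 → up 286.1325 (V=27.3632), down 154.7235 (V=68.3013). Price 30.2540; hedge Δ=-0.3115, bond B=96.2832.
  t=0,j=0: stock 157.0000 → up 211.9500 (V=30.2540), down 114.6100 (V=56.4474). Price 29.8914; hedge Δ=-0.2691, bond B=72.1389.
Check: Δ(0,0)·S0 + B(0,0) = 29.8914 = V0.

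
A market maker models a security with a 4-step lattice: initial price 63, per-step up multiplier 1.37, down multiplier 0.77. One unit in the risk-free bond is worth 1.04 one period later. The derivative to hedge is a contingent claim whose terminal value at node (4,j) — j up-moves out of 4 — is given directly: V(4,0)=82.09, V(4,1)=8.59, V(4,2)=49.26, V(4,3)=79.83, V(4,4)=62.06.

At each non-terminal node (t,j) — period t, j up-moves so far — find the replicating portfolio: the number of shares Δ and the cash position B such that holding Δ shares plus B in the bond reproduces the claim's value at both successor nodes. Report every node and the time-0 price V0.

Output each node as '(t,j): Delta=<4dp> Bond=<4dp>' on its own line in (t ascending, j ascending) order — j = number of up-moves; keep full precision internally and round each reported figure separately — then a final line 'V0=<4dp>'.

(0,0): Delta=0.3052 Bond=20.7273
(1,0): Delta=0.1299 Bond=30.0594
(1,1): Delta=0.4256 Bond=11.1638
(2,0): Delta=-0.9492 Bond=71.5670
(2,1): Delta=0.8711 Bond=-18.0001
(2,2): Delta=0.1195 Bond=47.8008
(3,0): Delta=-4.2592 Bond=169.6298
(3,1): Delta=1.3246 Bond=-41.9261
(3,2): Delta=0.5596 Bond=9.6428
(3,3): Delta=-0.1828 Bond=98.6873
V0=39.9518

Risk-neutral probability p* = (R−d)/(u−d) = (1.04−0.77)/(1.37−0.77) = 0.4500.
At expiry t=4: V(4,0)=82.0900, V(4,1)=8.5900, V(4,2)=49.2600, V(4,3)=79.8300, V(4,4)=62.0600
  t=3,j=0: stock 28.7616 → up 39.4034 (V=8.5900), down 22.1464 (V=82.0900). Price 47.1298; hedge Δ=-4.2592, bond B=169.6298.
  t=3,j=1: stock 51.1732 → up 70.1073 (V=49.2600), down 39.4034 (V=8.5900). Price 25.8572; hedge Δ=1.3246, bond B=-41.9261.
  t=3,j=2: stock 91.0484 → up 124.7363 (V=79.8300), down 70.1073 (V=49.2600). Price 60.5928; hedge Δ=0.5596, bond B=9.6428.
  t=3,j=3: stock 161.9952 → up 221.9335 (V=62.0600), down 124.7363 (V=79.8300). Price 69.0707; hedge Δ=-0.1828, bond B=98.6873.
  t=2,j=0: stock 37.3527 → up 51.1732 (V=25.8572), down 28.7616 (V=47.1298). Price 36.1126; hedge Δ=-0.9492, bond B=71.5670.
  t=2,j=1: stock 66.4587 → up 91.0484 (V=60.5928), down 51.1732 (V=25.8572). Price 39.8925; hedge Δ=0.8711, bond B=-18.0001.
  t=2,j=2: stock 118.2447 → up 161.9952 (V=69.0707), down 91.0484 (V=60.5928). Price 61.9306; hedge Δ=0.1195, bond B=47.8008.
  t=1,j=0: stock 48.5100 → up 66.4587 (V=39.8925), down 37.3527 (V=36.1126). Price 36.3592; hedge Δ=0.1299, bond B=30.0594.
  t=1,j=1: stock 86.3100 → up 118.2447 (V=61.9306), down 66.4587 (V=39.8925). Price 47.8939; hedge Δ=0.4256, bond B=11.1638.
  t=0,j=0: stock 63.0000 → up 86.3100 (V=47.8939), down 48.5100 (V=36.3592). Price 39.9518; hedge Δ=0.3052, bond B=20.7273.
Root portfolio cost Δ·63+B reproduces V0=39.9518.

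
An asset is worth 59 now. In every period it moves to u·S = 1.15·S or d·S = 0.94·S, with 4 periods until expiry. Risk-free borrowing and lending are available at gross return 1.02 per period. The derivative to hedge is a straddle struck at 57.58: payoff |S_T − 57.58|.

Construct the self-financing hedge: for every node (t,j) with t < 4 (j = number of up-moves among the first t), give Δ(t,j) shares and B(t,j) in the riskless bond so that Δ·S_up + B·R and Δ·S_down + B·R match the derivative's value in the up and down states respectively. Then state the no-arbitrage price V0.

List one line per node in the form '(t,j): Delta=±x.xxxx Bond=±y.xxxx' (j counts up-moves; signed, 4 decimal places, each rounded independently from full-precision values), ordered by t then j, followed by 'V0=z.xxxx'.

(0,0): Delta=0.5470 Bond=-22.5280
(1,0): Delta=0.2537 Bond=-6.7103
(1,1): Delta=0.9367 Bond=-49.4144
(2,0): Delta=-0.2246 Bond=18.0893
(2,1): Delta=0.8890 Bond=-47.3619
(2,2): Delta=1.0000 Bond=-55.3441
(3,0): Delta=-1.0000 Bond=56.4510
(3,1): Delta=0.8054 Bond=-43.2987
(3,2): Delta=1.0000 Bond=-56.4510
(3,3): Delta=1.0000 Bond=-56.4510
V0=9.7479

No-arbitrage ⇒ martingale measure with p* = (R−d)/(u−d) = 0.3810.
At expiry t=4: V(4,0)=11.5158, V(4,1)=1.2249, V(4,2)=11.3651, V(4,3)=26.7677, V(4,4)=45.6114
(3,0): S=49.0045. Δ = (V_up−V_dn)/(S_up−S_dn) = (1.2249−11.5158)/(56.3551−46.0642) = -1.0000. V = [p*·1.2249 + (1−p*)·11.5158]/1.02 = 7.4465. B = V − Δ·S = 56.4510.
(3,1): S=59.9523. Δ = (V_up−V_dn)/(S_up−S_dn) = (11.3651−1.2249)/(68.9451−56.3551) = 0.8054. V = [p*·11.3651 + (1−p*)·1.2249]/1.02 = 4.9881. B = V − Δ·S = -43.2987.
(3,2): S=73.3458. Δ = (V_up−V_dn)/(S_up−S_dn) = (26.7677−11.3651)/(84.3477−68.9451) = 1.0000. V = [p*·26.7677 + (1−p*)·11.3651]/1.02 = 16.8949. B = V − Δ·S = -56.4510.
(3,3): S=89.7316. Δ = (V_up−V_dn)/(S_up−S_dn) = (45.6114−26.7677)/(103.1914−84.3477) = 1.0000. V = [p*·45.6114 + (1−p*)·26.7677]/1.02 = 33.2806. B = V − Δ·S = -56.4510.
(2,0): S=52.1324. Δ = (V_up−V_dn)/(S_up−S_dn) = (4.9881−7.4465)/(59.9523−49.0045) = -0.2246. V = [p*·4.9881 + (1−p*)·7.4465]/1.02 = 6.3823. B = V − Δ·S = 18.0893.
(2,1): S=63.7790. Δ = (V_up−V_dn)/(S_up−S_dn) = (16.8949−4.9881)/(73.3458−59.9523) = 0.8890. V = [p*·16.8949 + (1−p*)·4.9881]/1.02 = 9.3372. B = V − Δ·S = -47.3619.
(2,2): S=78.0275. Δ = (V_up−V_dn)/(S_up−S_dn) = (33.2806−16.8949)/(89.7316−73.3458) = 1.0000. V = [p*·33.2806 + (1−p*)·16.8949]/1.02 = 22.6834. B = V − Δ·S = -55.3441.
(1,0): S=55.4600. Δ = (V_up−V_dn)/(S_up−S_dn) = (9.3372−6.3823)/(63.7790−52.1324) = 0.2537. V = [p*·9.3372 + (1−p*)·6.3823]/1.02 = 7.3608. B = V − Δ·S = -6.7103.
(1,1): S=67.8500. Δ = (V_up−V_dn)/(S_up−S_dn) = (22.6834−9.3372)/(78.0275−63.7790) = 0.9367. V = [p*·22.6834 + (1−p*)·9.3372]/1.02 = 14.1387. B = V − Δ·S = -49.4144.
(0,0): S=59.0000. Δ = (V_up−V_dn)/(S_up−S_dn) = (14.1387−7.3608)/(67.8500−55.4600) = 0.5470. V = [p*·14.1387 + (1−p*)·7.3608]/1.02 = 9.7479. B = V − Δ·S = -22.5280.
Self-financing check: at every node Δ·S+B equals the discounted successor values.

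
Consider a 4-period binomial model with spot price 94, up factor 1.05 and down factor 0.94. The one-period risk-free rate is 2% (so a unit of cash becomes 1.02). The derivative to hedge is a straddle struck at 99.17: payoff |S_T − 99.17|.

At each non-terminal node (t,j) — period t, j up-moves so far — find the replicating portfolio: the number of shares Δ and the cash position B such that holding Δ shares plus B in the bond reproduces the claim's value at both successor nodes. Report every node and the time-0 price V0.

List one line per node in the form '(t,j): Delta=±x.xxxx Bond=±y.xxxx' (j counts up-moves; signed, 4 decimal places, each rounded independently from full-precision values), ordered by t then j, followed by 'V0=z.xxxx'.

(0,0): Delta=0.0852 Bond=-0.1715
(1,0): Delta=-0.6739 Bond=66.8918
(1,1): Delta=0.3400 Bond=-25.3249
(2,0): Delta=-1.0000 Bond=95.3191
(2,1): Delta=-0.5644 Bond=58.0711
(2,2): Delta=0.6436 Bond=-57.2949
(3,0): Delta=-1.0000 Bond=97.2255
(3,1): Delta=-1.0000 Bond=97.2255
(3,2): Delta=-0.4181 Bond=44.9852
(3,3): Delta=1.0000 Bond=-97.2255
V0=7.8342

No-arbitrage ⇒ martingale measure with p* = (R−d)/(u−d) = 0.7273.
At expiry t=4: V(4,0)=25.7796, V(4,1)=17.1914, V(4,2)=7.5981, V(4,3)=3.1177, V(4,4)=15.0876
Node (3,0) S=78.0749: V=(p*·17.1914+(1−p*)·25.7796)/1.02=19.1506; Δ=(17.1914−25.7796)/(81.9786−73.3904)=-1.0000; B=V−Δ·S=97.2255
Node (3,1) S=87.2113: V=(p*·7.5981+(1−p*)·17.1914)/1.02=10.0142; Δ=(7.5981−17.1914)/(91.5719−81.9786)=-1.0000; B=V−Δ·S=97.2255
Node (3,2) S=97.4169: V=(p*·3.1177+(1−p*)·7.5981)/1.02=4.2546; Δ=(3.1177−7.5981)/(102.2877−91.5719)=-0.4181; B=V−Δ·S=44.9852
Node (3,3) S=108.8168: V=(p*·15.0876+(1−p*)·3.1177)/1.02=11.5913; Δ=(15.0876−3.1177)/(114.2576−102.2877)=1.0000; B=V−Δ·S=-97.2255
Node (2,0) S=83.0584: V=(p*·10.0142+(1−p*)·19.1506)/1.02=12.2607; Δ=(10.0142−19.1506)/(87.2113−78.0749)=-1.0000; B=V−Δ·S=95.3191
Node (2,1) S=92.7780: V=(p*·4.2546+(1−p*)·10.0142)/1.02=5.7111; Δ=(4.2546−10.0142)/(97.4169−87.2113)=-0.5644; B=V−Δ·S=58.0711
Node (2,2) S=103.6350: V=(p*·11.5913+(1−p*)·4.2546)/1.02=9.4023; Δ=(11.5913−4.2546)/(108.8168−97.4169)=0.6436; B=V−Δ·S=-57.2949
Node (1,0) S=88.3600: V=(p*·5.7111+(1−p*)·12.2607)/1.02=7.3504; Δ=(5.7111−12.2607)/(92.7780−83.0584)=-0.6739; B=V−Δ·S=66.8918
Node (1,1) S=98.7000: V=(p*·9.4023+(1−p*)·5.7111)/1.02=8.2310; Δ=(9.4023−5.7111)/(103.6350−92.7780)=0.3400; B=V−Δ·S=-25.3249
Node (0,0) S=94.0000: V=(p*·8.2310+(1−p*)·7.3504)/1.02=7.8342; Δ=(8.2310−7.3504)/(98.7000−88.3600)=0.0852; B=V−Δ·S=-0.1715
Each (Δ,B) replicates both successor values, so the strategy is self-financing and V0 is arbitrage-free.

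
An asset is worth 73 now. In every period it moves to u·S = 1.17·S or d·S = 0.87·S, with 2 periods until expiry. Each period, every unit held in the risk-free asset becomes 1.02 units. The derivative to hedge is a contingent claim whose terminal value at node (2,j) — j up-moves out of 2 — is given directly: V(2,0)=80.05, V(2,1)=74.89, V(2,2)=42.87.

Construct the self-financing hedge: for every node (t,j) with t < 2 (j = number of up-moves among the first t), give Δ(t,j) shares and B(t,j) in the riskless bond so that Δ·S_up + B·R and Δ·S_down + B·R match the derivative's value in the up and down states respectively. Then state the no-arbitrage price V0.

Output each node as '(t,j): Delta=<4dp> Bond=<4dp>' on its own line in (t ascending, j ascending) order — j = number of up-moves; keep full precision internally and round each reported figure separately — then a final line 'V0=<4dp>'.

Under the risk-neutral measure, an up-move has probability p* = (R−d)/(u−d) = 0.5000 and values discount at R = 1.02.
Terminal values V(2,·): V(2,0)=80.0500, V(2,1)=74.8900, V(2,2)=42.8700
(1,0): S=63.5100. Δ = (V_up−V_dn)/(S_up−S_dn) = (74.8900−80.0500)/(74.3067−55.2537) = -0.2708. V = [p*·74.8900 + (1−p*)·80.0500]/1.02 = 75.9510. B = V − Δ·S = 93.1510.
(1,1): S=85.4100. Δ = (V_up−V_dn)/(S_up−S_dn) = (42.8700−74.8900)/(99.9297−74.3067) = -1.2497. V = [p*·42.8700 + (1−p*)·74.8900]/1.02 = 57.7255. B = V − Δ·S = 164.4588.
(0,0): S=73.0000. Δ = (V_up−V_dn)/(S_up−S_dn) = (57.7255−75.9510)/(85.4100−63.5100) = -0.8322. V = [p*·57.7255 + (1−p*)·75.9510]/1.02 = 65.5277. B = V − Δ·S = 126.2793.
Self-financing check: at every node Δ·S+B equals the discounted successor values.

(0,0): Delta=-0.8322 Bond=126.2793
(1,0): Delta=-0.2708 Bond=93.1510
(1,1): Delta=-1.2497 Bond=164.4588
V0=65.5277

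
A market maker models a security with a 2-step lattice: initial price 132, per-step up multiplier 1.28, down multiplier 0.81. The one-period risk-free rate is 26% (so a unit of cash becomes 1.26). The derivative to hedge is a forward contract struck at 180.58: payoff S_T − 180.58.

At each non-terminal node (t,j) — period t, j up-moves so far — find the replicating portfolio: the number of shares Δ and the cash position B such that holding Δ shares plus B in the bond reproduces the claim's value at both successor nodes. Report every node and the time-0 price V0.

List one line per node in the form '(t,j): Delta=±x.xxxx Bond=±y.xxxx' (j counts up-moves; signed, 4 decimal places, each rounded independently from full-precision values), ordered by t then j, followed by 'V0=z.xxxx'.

Under the risk-neutral measure, an up-move has probability p* = (R−d)/(u−d) = 0.9574 and values discount at R = 1.26.
Terminal values V(2,·): V(2,0)=-93.9748, V(2,1)=-43.7224, V(2,2)=35.6888
(1,0): S=106.9200. Δ = (V_up−V_dn)/(S_up−S_dn) = (-43.7224−-93.9748)/(136.8576−86.6052) = 1.0000. V = [p*·-43.7224 + (1−p*)·-93.9748]/1.26 = -36.3975. B = V − Δ·S = -143.3175.
(1,1): S=168.9600. Δ = (V_up−V_dn)/(S_up−S_dn) = (35.6888−-43.7224)/(216.2688−136.8576) = 1.0000. V = [p*·35.6888 + (1−p*)·-43.7224]/1.26 = 25.6425. B = V − Δ·S = -143.3175.
(0,0): S=132.0000. Δ = (V_up−V_dn)/(S_up−S_dn) = (25.6425−-36.3975)/(168.9600−106.9200) = 1.0000. V = [p*·25.6425 + (1−p*)·-36.3975]/1.26 = 18.2560. B = V − Δ·S = -113.7440.
Each (Δ,B) replicates both successor values, so the strategy is self-financing and V0 is arbitrage-free.

(0,0): Delta=1.0000 Bond=-113.7440
(1,0): Delta=1.0000 Bond=-143.3175
(1,1): Delta=1.0000 Bond=-143.3175
V0=18.2560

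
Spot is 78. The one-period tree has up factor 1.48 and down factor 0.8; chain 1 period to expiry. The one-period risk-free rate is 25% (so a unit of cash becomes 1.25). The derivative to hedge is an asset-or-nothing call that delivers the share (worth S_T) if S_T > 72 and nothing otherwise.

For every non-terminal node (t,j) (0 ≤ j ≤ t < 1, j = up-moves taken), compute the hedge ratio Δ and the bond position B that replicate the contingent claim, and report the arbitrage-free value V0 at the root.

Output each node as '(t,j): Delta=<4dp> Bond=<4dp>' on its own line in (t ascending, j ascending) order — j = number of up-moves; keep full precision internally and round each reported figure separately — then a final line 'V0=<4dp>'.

(0,0): Delta=2.1765 Bond=-108.6494
V0=61.1153

Since d<R<u, set p* = (R−d)/(u−d) = 0.6618; price each node as the discounted p*-expectation of its children.
At expiry t=1: V(1,0)=0.0000, V(1,1)=115.4400
Node (0,0) S=78.0000: V=(p*·115.4400+(1−p*)·0.0000)/1.25=61.1153; Δ=(115.4400−0.0000)/(115.4400−62.4000)=2.1765; B=V−Δ·S=-108.6494
Self-financing check: at every node Δ·S+B equals the discounted successor values.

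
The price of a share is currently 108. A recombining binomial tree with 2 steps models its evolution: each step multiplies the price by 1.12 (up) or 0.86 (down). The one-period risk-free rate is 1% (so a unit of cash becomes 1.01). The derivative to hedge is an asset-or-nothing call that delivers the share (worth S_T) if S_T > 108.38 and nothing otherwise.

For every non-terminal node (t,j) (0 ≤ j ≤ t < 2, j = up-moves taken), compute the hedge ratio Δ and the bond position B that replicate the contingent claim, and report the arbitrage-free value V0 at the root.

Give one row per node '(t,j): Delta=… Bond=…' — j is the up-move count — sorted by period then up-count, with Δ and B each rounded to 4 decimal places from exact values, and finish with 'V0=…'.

(0,0): Delta=2.7559 Bond=-253.4312
(1,0): Delta=0.0000 Bond=0.0000
(1,1): Delta=4.3077 Bond=-443.6735
V0=44.2031

Under the risk-neutral measure, an up-move has probability p* = (R−d)/(u−d) = 0.5769 and values discount at R = 1.01.
At expiry t=2: V(2,0)=0.0000, V(2,1)=0.0000, V(2,2)=135.4752
  t=1,j=0: stock 92.8800 → up 104.0256 (V=0.0000), down 79.8768 (V=0.0000). Price 0.0000; hedge Δ=0.0000, bond B=0.0000.
  t=1,j=1: stock 120.9600 → up 135.4752 (V=135.4752), down 104.0256 (V=0.0000). Price 77.3849; hedge Δ=4.3077, bond B=-443.6735.
  t=0,j=0: stock 108.0000 → up 120.9600 (V=77.3849), down 92.8800 (V=0.0000). Price 44.2031; hedge Δ=2.7559, bond B=-253.4312.
Check: Δ(0,0)·S0 + B(0,0) = 44.2031 = V0.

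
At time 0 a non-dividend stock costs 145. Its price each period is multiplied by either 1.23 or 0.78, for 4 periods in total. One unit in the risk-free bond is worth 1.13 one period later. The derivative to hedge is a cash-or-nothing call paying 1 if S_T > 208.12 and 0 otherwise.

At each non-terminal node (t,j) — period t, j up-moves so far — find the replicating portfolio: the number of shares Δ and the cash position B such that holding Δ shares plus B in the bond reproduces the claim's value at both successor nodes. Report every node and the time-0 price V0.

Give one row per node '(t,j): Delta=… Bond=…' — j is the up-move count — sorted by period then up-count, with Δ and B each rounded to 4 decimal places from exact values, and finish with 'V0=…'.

(0,0): Delta=0.0043 Bond=-0.1402
(1,0): Delta=0.0093 Bond=-0.7267
(1,1): Delta=0.0034 Bond=0.0040
(2,0): Delta=0.0000 Bond=0.0000
(2,1): Delta=0.0110 Bond=-1.0558
(2,2): Delta=0.0020 Bond=0.3075
(3,0): Delta=0.0000 Bond=0.0000
(3,1): Delta=0.0000 Bond=0.0000
(3,2): Delta=0.0130 Bond=-1.5339
(3,3): Delta=0.0000 Bond=0.8850
V0=0.4810

The replicating-portfolio and risk-neutral prices coincide; use p* = (1.13−0.78)/(1.23−0.78) = 0.7778 for the latter.
At expiry t=4: V(4,0)=0.0000, V(4,1)=0.0000, V(4,2)=0.0000, V(4,3)=1.0000, V(4,4)=1.0000
Node (3,0) S=68.8100: V=(p*·0.0000+(1−p*)·0.0000)/1.13=0.0000; Δ=(0.0000−0.0000)/(84.6363−53.6718)=0.0000; B=V−Δ·S=0.0000
Node (3,1) S=108.5081: V=(p*·0.0000+(1−p*)·0.0000)/1.13=0.0000; Δ=(0.0000−0.0000)/(133.4650−84.6363)=0.0000; B=V−Δ·S=0.0000
Node (3,2) S=171.1090: V=(p*·1.0000+(1−p*)·0.0000)/1.13=0.6883; Δ=(1.0000−0.0000)/(210.4641−133.4650)=0.0130; B=V−Δ·S=-1.5339
Node (3,3) S=269.8257: V=(p*·1.0000+(1−p*)·1.0000)/1.13=0.8850; Δ=(1.0000−1.0000)/(331.8856−210.4641)=0.0000; B=V−Δ·S=0.8850
Node (2,0) S=88.2180: V=(p*·0.0000+(1−p*)·0.0000)/1.13=0.0000; Δ=(0.0000−0.0000)/(108.5081−68.8100)=0.0000; B=V−Δ·S=0.0000
Node (2,1) S=139.1130: V=(p*·0.6883+(1−p*)·0.0000)/1.13=0.4738; Δ=(0.6883−0.0000)/(171.1090−108.5081)=0.0110; B=V−Δ·S=-1.0558
Node (2,2) S=219.3705: V=(p*·0.8850+(1−p*)·0.6883)/1.13=0.7445; Δ=(0.8850−0.6883)/(269.8257−171.1090)=0.0020; B=V−Δ·S=0.3075
Node (1,0) S=113.1000: V=(p*·0.4738+(1−p*)·0.0000)/1.13=0.3261; Δ=(0.4738−0.0000)/(139.1130−88.2180)=0.0093; B=V−Δ·S=-0.7267
Node (1,1) S=178.3500: V=(p*·0.7445+(1−p*)·0.4738)/1.13=0.6056; Δ=(0.7445−0.4738)/(219.3705−139.1130)=0.0034; B=V−Δ·S=0.0040
Node (0,0) S=145.0000: V=(p*·0.6056+(1−p*)·0.3261)/1.13=0.4810; Δ=(0.6056−0.3261)/(178.3500−113.1000)=0.0043; B=V−Δ·S=-0.1402
Each (Δ,B) replicates both successor values, so the strategy is self-financing and V0 is arbitrage-free.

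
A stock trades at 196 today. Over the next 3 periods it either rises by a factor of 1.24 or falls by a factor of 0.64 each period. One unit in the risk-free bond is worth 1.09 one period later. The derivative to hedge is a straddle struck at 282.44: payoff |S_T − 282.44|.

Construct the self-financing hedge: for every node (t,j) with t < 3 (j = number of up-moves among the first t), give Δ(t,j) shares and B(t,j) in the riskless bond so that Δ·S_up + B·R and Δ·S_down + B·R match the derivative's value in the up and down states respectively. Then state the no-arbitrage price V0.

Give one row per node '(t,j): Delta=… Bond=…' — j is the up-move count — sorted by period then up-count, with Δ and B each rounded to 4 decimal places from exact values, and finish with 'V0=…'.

The replicating-portfolio and risk-neutral prices coincide; use p* = (1.09−0.64)/(1.24−0.64) = 0.7500 for the latter.
Payoff layer (t=3): V(3,0)=231.0598, V(3,1)=182.8908, V(3,2)=89.5635, V(3,3)=91.2583
Node (2,0) S=80.2816: V=(p*·182.8908+(1−p*)·231.0598)/1.09=178.8377; Δ=(182.8908−231.0598)/(99.5492−51.3802)=-1.0000; B=V−Δ·S=259.1193
Node (2,1) S=155.5456: V=(p*·89.5635+(1−p*)·182.8908)/1.09=103.5737; Δ=(89.5635−182.8908)/(192.8765−99.5492)=-1.0000; B=V−Δ·S=259.1193
Node (2,2) S=301.3696: V=(p*·91.2583+(1−p*)·89.5635)/1.09=83.3345; Δ=(91.2583−89.5635)/(373.6983−192.8765)=0.0094; B=V−Δ·S=80.5097
Node (1,0) S=125.4400: V=(p*·103.5737+(1−p*)·178.8377)/1.09=112.2841; Δ=(103.5737−178.8377)/(155.5456−80.2816)=-1.0000; B=V−Δ·S=237.7241
Node (1,1) S=243.0400: V=(p*·83.3345+(1−p*)·103.5737)/1.09=81.0957; Δ=(83.3345−103.5737)/(301.3696−155.5456)=-0.1388; B=V−Δ·S=114.8276
Node (0,0) S=196.0000: V=(p*·81.0957+(1−p*)·112.2841)/1.09=81.5530; Δ=(81.0957−112.2841)/(243.0400−125.4400)=-0.2652; B=V−Δ·S=133.5337
The time-0 hedge costs 81.5530, which is the no-arbitrage price.

(0,0): Delta=-0.2652 Bond=133.5337
(1,0): Delta=-1.0000 Bond=237.7241
(1,1): Delta=-0.1388 Bond=114.8276
(2,0): Delta=-1.0000 Bond=259.1193
(2,1): Delta=-1.0000 Bond=259.1193
(2,2): Delta=0.0094 Bond=80.5097
V0=81.5530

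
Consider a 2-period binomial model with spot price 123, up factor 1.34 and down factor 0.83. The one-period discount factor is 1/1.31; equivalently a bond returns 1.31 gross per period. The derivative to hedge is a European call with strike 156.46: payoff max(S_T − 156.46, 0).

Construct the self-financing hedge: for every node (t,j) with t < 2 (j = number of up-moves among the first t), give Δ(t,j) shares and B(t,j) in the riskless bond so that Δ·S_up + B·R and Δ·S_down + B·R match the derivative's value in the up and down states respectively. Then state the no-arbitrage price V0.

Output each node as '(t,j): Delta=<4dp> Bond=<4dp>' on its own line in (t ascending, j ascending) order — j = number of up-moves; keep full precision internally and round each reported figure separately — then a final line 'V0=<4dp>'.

Under the risk-neutral measure, an up-move has probability p* = (R−d)/(u−d) = 0.9412 and values discount at R = 1.31.
Terminal values V(2,·): V(2,0)=0.0000, V(2,1)=0.0000, V(2,2)=64.3988
Node (1,0) S=102.0900: V=(p*·0.0000+(1−p*)·0.0000)/1.31=0.0000; Δ=(0.0000−0.0000)/(136.8006−84.7347)=0.0000; B=V−Δ·S=0.0000
Node (1,1) S=164.8200: V=(p*·64.3988+(1−p*)·0.0000)/1.31=46.2677; Δ=(64.3988−0.0000)/(220.8588−136.8006)=0.7661; B=V−Δ·S=-80.0045
Node (0,0) S=123.0000: V=(p*·46.2677+(1−p*)·0.0000)/1.31=33.2412; Δ=(46.2677−0.0000)/(164.8200−102.0900)=0.7376; B=V−Δ·S=-57.4797
Each (Δ,B) replicates both successor values, so the strategy is self-financing and V0 is arbitrage-free.

(0,0): Delta=0.7376 Bond=-57.4797
(1,0): Delta=0.0000 Bond=0.0000
(1,1): Delta=0.7661 Bond=-80.0045
V0=33.2412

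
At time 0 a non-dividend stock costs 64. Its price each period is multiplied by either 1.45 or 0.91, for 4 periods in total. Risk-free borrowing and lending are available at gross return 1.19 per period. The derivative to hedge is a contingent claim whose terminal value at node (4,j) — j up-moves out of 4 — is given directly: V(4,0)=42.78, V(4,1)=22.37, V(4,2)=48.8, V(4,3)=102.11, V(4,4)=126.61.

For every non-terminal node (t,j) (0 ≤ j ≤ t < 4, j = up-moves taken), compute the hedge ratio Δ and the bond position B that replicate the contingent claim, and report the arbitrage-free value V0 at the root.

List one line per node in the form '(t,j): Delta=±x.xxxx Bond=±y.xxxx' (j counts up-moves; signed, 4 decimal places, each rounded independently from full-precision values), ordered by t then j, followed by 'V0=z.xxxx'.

Since d<R<u, set p* = (R−d)/(u−d) = 0.5185; price each node as the discounted p*-expectation of its children.
Terminal values V(4,·): V(4,0)=42.7800, V(4,1)=22.3700, V(4,2)=48.8000, V(4,3)=102.1100, V(4,4)=126.6100
Node (3,0) S=48.2285: V=(p*·22.3700+(1−p*)·42.7800)/1.19=27.0563; Δ=(22.3700−42.7800)/(69.9314−43.8880)=-0.7837; B=V−Δ·S=64.8526
Node (3,1) S=76.8477: V=(p*·48.8000+(1−p*)·22.3700)/1.19=30.3147; Δ=(48.8000−22.3700)/(111.4291−69.9314)=0.6369; B=V−Δ·S=-18.6298
Node (3,2) S=122.4496: V=(p*·102.1100+(1−p*)·48.8000)/1.19=64.2372; Δ=(102.1100−48.8000)/(177.5519−111.4291)=0.8062; B=V−Δ·S=-34.4851
Node (3,3) S=195.1120: V=(p*·126.6100+(1−p*)·102.1100)/1.19=96.4821; Δ=(126.6100−102.1100)/(282.9124−177.5519)=0.2325; B=V−Δ·S=51.1117
Node (2,0) S=52.9984: V=(p*·30.3147+(1−p*)·27.0563)/1.19=24.1562; Δ=(30.3147−27.0563)/(76.8477−48.2285)=0.1139; B=V−Δ·S=18.1222
Node (2,1) S=84.4480: V=(p*·64.2372+(1−p*)·30.3147)/1.19=40.2556; Δ=(64.2372−30.3147)/(122.4496−76.8477)=0.7439; B=V−Δ·S=-22.5639
Node (2,2) S=134.5600: V=(p*·96.4821+(1−p*)·64.2372)/1.19=68.0309; Δ=(96.4821−64.2372)/(195.1120−122.4496)=0.4438; B=V−Δ·S=8.3180
Node (1,0) S=58.2400: V=(p*·40.2556+(1−p*)·24.1562)/1.19=27.3143; Δ=(40.2556−24.1562)/(84.4480−52.9984)=0.5119; B=V−Δ·S=-2.4994
Node (1,1) S=92.8000: V=(p*·68.0309+(1−p*)·40.2556)/1.19=45.9307; Δ=(68.0309−40.2556)/(134.5600−84.4480)=0.5543; B=V−Δ·S=-5.5051
Node (0,0) S=64.0000: V=(p*·45.9307+(1−p*)·27.3143)/1.19=31.0649; Δ=(45.9307−27.3143)/(92.8000−58.2400)=0.5387; B=V−Δ·S=-3.4100
Check: Δ(0,0)·S0 + B(0,0) = 31.0649 = V0.

(0,0): Delta=0.5387 Bond=-3.4100
(1,0): Delta=0.5119 Bond=-2.4994
(1,1): Delta=0.5543 Bond=-5.5051
(2,0): Delta=0.1139 Bond=18.1222
(2,1): Delta=0.7439 Bond=-22.5639
(2,2): Delta=0.4438 Bond=8.3180
(3,0): Delta=-0.7837 Bond=64.8526
(3,1): Delta=0.6369 Bond=-18.6298
(3,2): Delta=0.8062 Bond=-34.4851
(3,3): Delta=0.2325 Bond=51.1117
V0=31.0649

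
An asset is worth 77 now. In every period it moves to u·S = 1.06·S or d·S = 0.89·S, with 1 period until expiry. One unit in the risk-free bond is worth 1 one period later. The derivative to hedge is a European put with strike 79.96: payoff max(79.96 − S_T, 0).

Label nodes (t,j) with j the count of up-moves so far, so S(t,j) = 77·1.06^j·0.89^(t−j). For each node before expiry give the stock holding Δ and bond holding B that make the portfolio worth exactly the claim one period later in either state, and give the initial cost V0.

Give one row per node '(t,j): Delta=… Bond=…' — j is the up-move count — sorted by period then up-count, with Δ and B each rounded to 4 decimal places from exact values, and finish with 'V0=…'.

Under the risk-neutral measure, an up-move has probability p* = (R−d)/(u−d) = 0.6471 and values discount at R = 1.
Terminal values V(1,·): V(1,0)=11.4300, V(1,1)=0.0000
  t=0,j=0: stock 77.0000 → up 81.6200 (V=0.0000), down 68.5300 (V=11.4300). Price 4.0341; hedge Δ=-0.8732, bond B=71.2694.
The time-0 hedge costs 4.0341, which is the no-arbitrage price.

(0,0): Delta=-0.8732 Bond=71.2694
V0=4.0341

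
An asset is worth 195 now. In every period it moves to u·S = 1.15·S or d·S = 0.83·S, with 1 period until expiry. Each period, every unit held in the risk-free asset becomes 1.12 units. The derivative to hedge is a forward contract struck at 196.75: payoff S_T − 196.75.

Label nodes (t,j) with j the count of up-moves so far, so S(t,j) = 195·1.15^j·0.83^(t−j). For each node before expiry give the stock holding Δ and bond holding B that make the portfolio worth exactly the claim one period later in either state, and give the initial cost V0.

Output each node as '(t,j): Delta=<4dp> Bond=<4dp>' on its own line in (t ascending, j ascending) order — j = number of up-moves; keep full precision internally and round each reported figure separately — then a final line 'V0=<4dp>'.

(0,0): Delta=1.0000 Bond=-175.6696
V0=19.3304

The replicating-portfolio and risk-neutral prices coincide; use p* = (1.12−0.83)/(1.15−0.83) = 0.9063 for the latter.
Terminal values V(1,·): V(1,0)=-34.9000, V(1,1)=27.5000
  t=0,j=0: stock 195.0000 → up 224.2500 (V=27.5000), down 161.8500 (V=-34.9000). Price 19.3304; hedge Δ=1.0000, bond B=-175.6696.
Check: Δ(0,0)·S0 + B(0,0) = 19.3304 = V0.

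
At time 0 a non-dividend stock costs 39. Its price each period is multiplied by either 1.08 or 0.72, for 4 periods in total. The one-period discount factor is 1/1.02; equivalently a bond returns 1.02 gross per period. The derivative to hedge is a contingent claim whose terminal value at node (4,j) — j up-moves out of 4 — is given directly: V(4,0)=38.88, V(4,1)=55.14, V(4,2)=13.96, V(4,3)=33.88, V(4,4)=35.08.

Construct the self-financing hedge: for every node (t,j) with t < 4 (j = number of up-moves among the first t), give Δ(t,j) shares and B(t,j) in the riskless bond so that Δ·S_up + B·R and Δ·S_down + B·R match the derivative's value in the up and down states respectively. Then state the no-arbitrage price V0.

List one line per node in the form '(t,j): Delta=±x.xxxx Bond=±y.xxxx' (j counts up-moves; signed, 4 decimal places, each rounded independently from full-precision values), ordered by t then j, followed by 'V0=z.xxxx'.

No-arbitrage ⇒ martingale measure with p* = (R−d)/(u−d) = 0.8333.
At expiry t=4: V(4,0)=38.8800, V(4,1)=55.1400, V(4,2)=13.9600, V(4,3)=33.8800, V(4,4)=35.0800
  t=3,j=0: stock 14.5567 → up 15.7212 (V=55.1400), down 10.4808 (V=38.8800). Price 51.4020; hedge Δ=3.1028, bond B=6.2353.
  t=3,j=1: stock 21.8350 → up 23.5818 (V=13.9600), down 15.7212 (V=55.1400). Price 20.4150; hedge Δ=-5.2388, bond B=134.8039.
  t=3,j=2: stock 32.7525 → up 35.3727 (V=33.8800), down 23.5818 (V=13.9600). Price 29.9608; hedge Δ=1.6894, bond B=-25.3725.
  t=3,j=3: stock 49.1288 → up 53.0591 (V=35.0800), down 35.3727 (V=33.8800). Price 34.1961; hedge Δ=0.0678, bond B=30.8627.
  t=2,j=0: stock 20.2176 → up 21.8350 (V=20.4150), down 14.5567 (V=51.4020). Price 25.0780; hedge Δ=-4.2574, bond B=111.1528.
  t=2,j=1: stock 30.3264 → up 32.7525 (V=29.9608), down 21.8350 (V=20.4150). Price 27.8136; hedge Δ=0.8744, bond B=1.2976.
  t=2,j=2: stock 45.4896 → up 49.1288 (V=34.1961), down 32.7525 (V=29.9608). Price 32.8335; hedge Δ=0.2586, bond B=21.0688.
  t=1,j=0: stock 28.0800 → up 30.3264 (V=27.8136), down 20.2176 (V=25.0780). Price 26.8212; hedge Δ=0.2706, bond B=19.2223.
  t=1,j=1: stock 42.1200 → up 45.4896 (V=32.8335), down 30.3264 (V=27.8136). Price 31.3695; hedge Δ=0.3311, bond B=17.4251.
  t=0,j=0: stock 39.0000 → up 42.1200 (V=31.3695), down 28.0800 (V=26.8212). Price 30.0112; hedge Δ=0.3240, bond B=17.3771.
Check: Δ(0,0)·S0 + B(0,0) = 30.0112 = V0.

(0,0): Delta=0.3240 Bond=17.3771
(1,0): Delta=0.2706 Bond=19.2223
(1,1): Delta=0.3311 Bond=17.4251
(2,0): Delta=-4.2574 Bond=111.1528
(2,1): Delta=0.8744 Bond=1.2976
(2,2): Delta=0.2586 Bond=21.0688
(3,0): Delta=3.1028 Bond=6.2353
(3,1): Delta=-5.2388 Bond=134.8039
(3,2): Delta=1.6894 Bond=-25.3725
(3,3): Delta=0.0678 Bond=30.8627
V0=30.0112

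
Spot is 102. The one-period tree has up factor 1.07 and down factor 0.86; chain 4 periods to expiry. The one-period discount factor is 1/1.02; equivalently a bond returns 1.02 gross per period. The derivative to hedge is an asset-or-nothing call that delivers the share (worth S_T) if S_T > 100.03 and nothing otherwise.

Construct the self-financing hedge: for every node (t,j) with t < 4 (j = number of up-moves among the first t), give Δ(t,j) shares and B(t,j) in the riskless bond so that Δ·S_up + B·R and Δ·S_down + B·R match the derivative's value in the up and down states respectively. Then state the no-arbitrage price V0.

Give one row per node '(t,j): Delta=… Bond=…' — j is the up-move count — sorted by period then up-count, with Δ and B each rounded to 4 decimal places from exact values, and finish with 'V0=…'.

(0,0): Delta=2.4708 Bond=-168.5783
(1,0): Delta=3.2549 Bond=-240.7299
(1,1): Delta=2.2738 Bond=-150.4562
(2,0): Delta=0.0000 Bond=0.0000
(2,1): Delta=4.0724 Bond=-322.2771
(2,2): Delta=1.8221 Bond=-100.7116
(3,0): Delta=0.0000 Bond=0.0000
(3,1): Delta=0.0000 Bond=0.0000
(3,2): Delta=5.0952 Bond=-431.4485
(3,3): Delta=1.0000 Bond=0.0000
V0=83.4413

The replicating-portfolio and risk-neutral prices coincide; use p* = (1.02−0.86)/(1.07−0.86) = 0.7619 for the latter.
Payoff layer (t=4): V(4,0)=0.0000, V(4,1)=0.0000, V(4,2)=0.0000, V(4,3)=107.4608, V(4,4)=133.7012
Node (3,0) S=64.8777: V=(p*·0.0000+(1−p*)·0.0000)/1.02=0.0000; Δ=(0.0000−0.0000)/(69.4192−55.7948)=0.0000; B=V−Δ·S=0.0000
Node (3,1) S=80.7199: V=(p*·0.0000+(1−p*)·0.0000)/1.02=0.0000; Δ=(0.0000−0.0000)/(86.3703−69.4192)=0.0000; B=V−Δ·S=0.0000
Node (3,2) S=100.4306: V=(p*·107.4608+(1−p*)·0.0000)/1.02=80.2695; Δ=(107.4608−0.0000)/(107.4608−86.3703)=5.0952; B=V−Δ·S=-431.4485
Node (3,3) S=124.9544: V=(p*·133.7012+(1−p*)·107.4608)/1.02=124.9544; Δ=(133.7012−107.4608)/(133.7012−107.4608)=1.0000; B=V−Δ·S=0.0000
Node (2,0) S=75.4392: V=(p*·0.0000+(1−p*)·0.0000)/1.02=0.0000; Δ=(0.0000−0.0000)/(80.7199−64.8777)=0.0000; B=V−Δ·S=0.0000
Node (2,1) S=93.8604: V=(p*·80.2695+(1−p*)·0.0000)/1.02=59.9585; Δ=(80.2695−0.0000)/(100.4306−80.7199)=4.0724; B=V−Δ·S=-322.2771
Node (2,2) S=116.7798: V=(p*·124.9544+(1−p*)·80.2695)/1.02=112.0737; Δ=(124.9544−80.2695)/(124.9544−100.4306)=1.8221; B=V−Δ·S=-100.7116
Node (1,0) S=87.7200: V=(p*·59.9585+(1−p*)·0.0000)/1.02=44.7870; Δ=(59.9585−0.0000)/(93.8604−75.4392)=3.2549; B=V−Δ·S=-240.7299
Node (1,1) S=109.1400: V=(p*·112.0737+(1−p*)·59.9585)/1.02=97.7111; Δ=(112.0737−59.9585)/(116.7798−93.8604)=2.2738; B=V−Δ·S=-150.4562
Node (0,0) S=102.0000: V=(p*·97.7111+(1−p*)·44.7870)/1.02=83.4413; Δ=(97.7111−44.7870)/(109.1400−87.7200)=2.4708; B=V−Δ·S=-168.5783
The time-0 hedge costs 83.4413, which is the no-arbitrage price.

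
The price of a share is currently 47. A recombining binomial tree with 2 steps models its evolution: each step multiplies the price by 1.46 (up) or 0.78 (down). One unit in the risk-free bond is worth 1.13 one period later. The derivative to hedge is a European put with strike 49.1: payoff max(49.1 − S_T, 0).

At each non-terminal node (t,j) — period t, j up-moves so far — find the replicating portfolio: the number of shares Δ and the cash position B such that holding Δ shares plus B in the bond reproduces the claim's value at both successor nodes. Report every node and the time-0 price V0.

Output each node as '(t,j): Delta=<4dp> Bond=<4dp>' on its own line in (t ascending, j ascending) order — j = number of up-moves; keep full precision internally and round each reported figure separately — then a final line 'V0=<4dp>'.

Under the risk-neutral measure, an up-move has probability p* = (R−d)/(u−d) = 0.5147 and values discount at R = 1.13.
Terminal payoffs: V(2,0)=20.5052, V(2,1)=0.0000, V(2,2)=0.0000
Node (1,0) S=36.6600: V=(p*·0.0000+(1−p*)·20.5052)/1.13=8.8062; Δ=(0.0000−20.5052)/(53.5236−28.5948)=-0.8226; B=V−Δ·S=38.9609
Node (1,1) S=68.6200: V=(p*·0.0000+(1−p*)·0.0000)/1.13=0.0000; Δ=(0.0000−0.0000)/(100.1852−53.5236)=0.0000; B=V−Δ·S=0.0000
Node (0,0) S=47.0000: V=(p*·0.0000+(1−p*)·8.8062)/1.13=3.7820; Δ=(0.0000−8.8062)/(68.6200−36.6600)=-0.2755; B=V−Δ·S=16.7323
Each (Δ,B) replicates both successor values, so the strategy is self-financing and V0 is arbitrage-free.

(0,0): Delta=-0.2755 Bond=16.7323
(1,0): Delta=-0.8226 Bond=38.9609
(1,1): Delta=0.0000 Bond=0.0000
V0=3.7820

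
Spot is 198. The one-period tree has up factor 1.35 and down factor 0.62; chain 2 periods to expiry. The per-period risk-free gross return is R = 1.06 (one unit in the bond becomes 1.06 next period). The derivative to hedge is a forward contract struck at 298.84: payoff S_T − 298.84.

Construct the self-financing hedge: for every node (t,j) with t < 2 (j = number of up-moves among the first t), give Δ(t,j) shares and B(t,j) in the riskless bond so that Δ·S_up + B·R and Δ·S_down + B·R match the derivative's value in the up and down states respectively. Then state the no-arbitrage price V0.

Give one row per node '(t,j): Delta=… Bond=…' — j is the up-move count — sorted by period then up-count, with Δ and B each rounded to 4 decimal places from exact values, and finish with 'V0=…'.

(0,0): Delta=1.0000 Bond=-265.9665
(1,0): Delta=1.0000 Bond=-281.9245
(1,1): Delta=1.0000 Bond=-281.9245
V0=-67.9665

The replicating-portfolio and risk-neutral prices coincide; use p* = (1.06−0.62)/(1.35−0.62) = 0.6027 for the latter.
Terminal values V(2,·): V(2,0)=-222.7288, V(2,1)=-133.1140, V(2,2)=62.0150
Node (1,0) S=122.7600: V=(p*·-133.1140+(1−p*)·-222.7288)/1.06=-159.1645; Δ=(-133.1140−-222.7288)/(165.7260−76.1112)=1.0000; B=V−Δ·S=-281.9245
Node (1,1) S=267.3000: V=(p*·62.0150+(1−p*)·-133.1140)/1.06=-14.6245; Δ=(62.0150−-133.1140)/(360.8550−165.7260)=1.0000; B=V−Δ·S=-281.9245
Node (0,0) S=198.0000: V=(p*·-14.6245+(1−p*)·-159.1645)/1.06=-67.9665; Δ=(-14.6245−-159.1645)/(267.3000−122.7600)=1.0000; B=V−Δ·S=-265.9665
Self-financing check: at every node Δ·S+B equals the discounted successor values.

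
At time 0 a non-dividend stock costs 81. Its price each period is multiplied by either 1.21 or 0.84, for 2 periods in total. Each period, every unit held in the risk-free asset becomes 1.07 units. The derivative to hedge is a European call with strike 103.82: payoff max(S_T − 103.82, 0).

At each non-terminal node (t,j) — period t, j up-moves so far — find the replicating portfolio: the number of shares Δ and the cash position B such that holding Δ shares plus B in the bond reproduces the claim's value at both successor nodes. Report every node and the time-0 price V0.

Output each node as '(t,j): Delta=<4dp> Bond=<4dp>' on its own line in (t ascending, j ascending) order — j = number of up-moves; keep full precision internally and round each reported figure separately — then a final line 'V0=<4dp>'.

Risk-neutral probability p* = (R−d)/(u−d) = (1.07−0.84)/(1.21−0.84) = 0.6216.
Terminal values V(2,·): V(2,0)=0.0000, V(2,1)=0.0000, V(2,2)=14.7721
Node (1,0) S=68.0400: V=(p*·0.0000+(1−p*)·0.0000)/1.07=0.0000; Δ=(0.0000−0.0000)/(82.3284−57.1536)=0.0000; B=V−Δ·S=0.0000
Node (1,1) S=98.0100: V=(p*·14.7721+(1−p*)·0.0000)/1.07=8.5819; Δ=(14.7721−0.0000)/(118.5921−82.3284)=0.4074; B=V−Δ·S=-31.3427
Node (0,0) S=81.0000: V=(p*·8.5819+(1−p*)·0.0000)/1.07=4.9857; Δ=(8.5819−0.0000)/(98.0100−68.0400)=0.2864; B=V−Δ·S=-18.2087
Each (Δ,B) replicates both successor values, so the strategy is self-financing and V0 is arbitrage-free.

(0,0): Delta=0.2864 Bond=-18.2087
(1,0): Delta=0.0000 Bond=0.0000
(1,1): Delta=0.4074 Bond=-31.3427
V0=4.9857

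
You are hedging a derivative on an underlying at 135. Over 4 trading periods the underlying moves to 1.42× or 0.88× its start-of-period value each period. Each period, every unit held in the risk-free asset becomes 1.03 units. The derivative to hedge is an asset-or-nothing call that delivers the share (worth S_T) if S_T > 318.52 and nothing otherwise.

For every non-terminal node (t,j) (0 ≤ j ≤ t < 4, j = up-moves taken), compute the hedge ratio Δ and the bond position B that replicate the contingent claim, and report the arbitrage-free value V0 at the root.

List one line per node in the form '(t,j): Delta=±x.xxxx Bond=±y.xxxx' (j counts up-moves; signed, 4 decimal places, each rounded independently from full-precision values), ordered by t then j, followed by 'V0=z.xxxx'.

Under the risk-neutral measure, an up-move has probability p* = (R−d)/(u−d) = 0.2778 and values discount at R = 1.03.
Payoff layer (t=4): V(4,0)=0.0000, V(4,1)=0.0000, V(4,2)=0.0000, V(4,3)=340.1586, V(4,4)=548.8923
  t=3,j=0: stock 91.9987 → up 130.6382 (V=0.0000), down 80.9589 (V=0.0000). Price 0.0000; hedge Δ=0.0000, bond B=0.0000.
  t=3,j=1: stock 148.4525 → up 210.8025 (V=0.0000), down 130.6382 (V=0.0000). Price 0.0000; hedge Δ=0.0000, bond B=0.0000.
  t=3,j=2: stock 239.5483 → up 340.1586 (V=340.1586), down 210.8025 (V=0.0000). Price 91.7364; hedge Δ=2.6296, bond B=-538.1869.
  t=3,j=3: stock 386.5439 → up 548.8923 (V=548.8923), down 340.1586 (V=340.1586). Price 386.5439; hedge Δ=1.0000, bond B=0.0000.
  t=2,j=0: stock 104.5440 → up 148.4525 (V=0.0000), down 91.9987 (V=0.0000). Price 0.0000; hedge Δ=0.0000, bond B=0.0000.
  t=2,j=1: stock 168.6960 → up 239.5483 (V=91.7364), down 148.4525 (V=0.0000). Price 24.7401; hedge Δ=1.0070, bond B=-145.1421.
  t=2,j=2: stock 272.2140 → up 386.5439 (V=386.5439), down 239.5483 (V=91.7364). Price 168.5703; hedge Δ=2.0056, bond B=-377.3695.
  t=1,j=0: stock 118.8000 → up 168.6960 (V=24.7401), down 104.5440 (V=0.0000). Price 6.6721; hedge Δ=0.3856, bond B=-39.1430.
  t=1,j=1: stock 191.7000 → up 272.2140 (V=168.5703), down 168.6960 (V=24.7401). Price 62.8087; hedge Δ=1.3894, bond B=-203.5434.
  t=0,j=0: stock 135.0000 → up 191.7000 (V=62.8087), down 118.8000 (V=6.6721). Price 21.6171; hedge Δ=0.7700, bond B=-82.3396.
Each (Δ,B) replicates both successor values, so the strategy is self-financing and V0 is arbitrage-free.

(0,0): Delta=0.7700 Bond=-82.3396
(1,0): Delta=0.3856 Bond=-39.1430
(1,1): Delta=1.3894 Bond=-203.5434
(2,0): Delta=0.0000 Bond=0.0000
(2,1): Delta=1.0070 Bond=-145.1421
(2,2): Delta=2.0056 Bond=-377.3695
(3,0): Delta=0.0000 Bond=0.0000
(3,1): Delta=0.0000 Bond=0.0000
(3,2): Delta=2.6296 Bond=-538.1869
(3,3): Delta=1.0000 Bond=0.0000
V0=21.6171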